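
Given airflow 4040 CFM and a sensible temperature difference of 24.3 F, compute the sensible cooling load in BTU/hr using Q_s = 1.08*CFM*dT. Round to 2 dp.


Q = 1.08 * 4040 * 24.3 = 106025.76 BTU/hr

106025.76 BTU/hr


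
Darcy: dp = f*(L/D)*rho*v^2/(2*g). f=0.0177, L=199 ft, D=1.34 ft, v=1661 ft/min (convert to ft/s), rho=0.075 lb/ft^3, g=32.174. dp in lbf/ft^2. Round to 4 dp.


v_fps = 1661/60 = 27.6833 ft/s
dp = 0.0177*(199/1.34)*0.075*27.6833^2/(2*32.174) = 2.3479 lbf/ft^2

2.3479 lbf/ft^2


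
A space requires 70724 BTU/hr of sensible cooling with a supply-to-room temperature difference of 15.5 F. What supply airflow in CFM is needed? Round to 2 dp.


CFM = 70724 / (1.08 * 15.5) = 4224.85

4224.85 CFM


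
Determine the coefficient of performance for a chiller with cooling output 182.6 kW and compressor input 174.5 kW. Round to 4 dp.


COP = 182.6 / 174.5 = 1.0464

1.0464


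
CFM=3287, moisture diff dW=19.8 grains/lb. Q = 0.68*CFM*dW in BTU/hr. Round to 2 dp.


Q = 0.68 * 3287 * 19.8 = 44256.17 BTU/hr

44256.17 BTU/hr


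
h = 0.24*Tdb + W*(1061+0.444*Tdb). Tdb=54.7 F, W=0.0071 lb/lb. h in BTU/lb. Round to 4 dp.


h = 0.24*54.7 + 0.0071*(1061+0.444*54.7) = 20.8335 BTU/lb

20.8335 BTU/lb


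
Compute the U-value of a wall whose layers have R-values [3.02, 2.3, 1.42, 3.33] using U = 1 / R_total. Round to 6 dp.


R_total = 3.02 + 2.3 + 1.42 + 3.33 = 10.07
U = 1/10.07 = 0.099305

0.099305


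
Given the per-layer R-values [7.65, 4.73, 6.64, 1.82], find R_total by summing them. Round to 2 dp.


R_total = 7.65 + 4.73 + 6.64 + 1.82 = 20.84

20.84


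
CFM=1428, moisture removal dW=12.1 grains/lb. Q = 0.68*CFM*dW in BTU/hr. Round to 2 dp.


Q = 0.68 * 1428 * 12.1 = 11749.58 BTU/hr

11749.58 BTU/hr


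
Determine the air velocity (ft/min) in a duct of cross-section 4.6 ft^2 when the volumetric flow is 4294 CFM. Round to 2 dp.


V = 4294 / 4.6 = 933.48 ft/min

933.48 ft/min


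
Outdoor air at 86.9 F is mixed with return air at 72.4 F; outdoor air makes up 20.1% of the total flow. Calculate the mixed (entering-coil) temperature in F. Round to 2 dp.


T_mix = 72.4 + (20.1/100)*(86.9-72.4) = 75.31 F

75.31 F


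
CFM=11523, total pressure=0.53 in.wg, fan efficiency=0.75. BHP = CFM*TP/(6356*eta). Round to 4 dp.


BHP = 11523 * 0.53 / (6356 * 0.75) = 1.2811 hp

1.2811 hp


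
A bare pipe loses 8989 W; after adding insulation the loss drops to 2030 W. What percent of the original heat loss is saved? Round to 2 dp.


Savings = ((8989-2030)/8989)*100 = 77.42 %

77.42 %


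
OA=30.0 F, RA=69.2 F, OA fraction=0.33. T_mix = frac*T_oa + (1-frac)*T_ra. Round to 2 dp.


T_mix = 0.33*30.0 + 0.67*69.2 = 56.26 F

56.26 F


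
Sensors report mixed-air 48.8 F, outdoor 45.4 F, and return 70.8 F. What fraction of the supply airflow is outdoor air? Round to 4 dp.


frac = (48.8 - 70.8) / (45.4 - 70.8) = 0.8661

0.8661


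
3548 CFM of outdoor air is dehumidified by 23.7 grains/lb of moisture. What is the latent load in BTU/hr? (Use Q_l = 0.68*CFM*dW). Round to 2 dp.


Q = 0.68 * 3548 * 23.7 = 57179.57 BTU/hr

57179.57 BTU/hr


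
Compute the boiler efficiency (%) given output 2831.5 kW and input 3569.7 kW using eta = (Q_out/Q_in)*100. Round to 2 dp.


eta = (2831.5/3569.7)*100 = 79.32 %

79.32 %


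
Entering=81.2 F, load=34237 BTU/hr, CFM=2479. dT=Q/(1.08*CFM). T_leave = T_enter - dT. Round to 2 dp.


dT = 34237/(1.08*2479) = 12.7878
T_leave = 81.2 - 12.7878 = 68.41 F

68.41 F


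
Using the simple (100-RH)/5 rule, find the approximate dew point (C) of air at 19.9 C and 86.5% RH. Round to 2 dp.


Td = 19.9 - (100-86.5)/5 = 17.20 C

17.20 C


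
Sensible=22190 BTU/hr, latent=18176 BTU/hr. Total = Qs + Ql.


Qt = 22190 + 18176 = 40366 BTU/hr

40366 BTU/hr


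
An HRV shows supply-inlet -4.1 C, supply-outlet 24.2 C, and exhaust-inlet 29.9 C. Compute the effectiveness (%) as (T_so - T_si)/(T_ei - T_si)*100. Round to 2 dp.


eff = (24.2-(-4.1))/(29.9-(-4.1))*100 = 83.24 %

83.24 %


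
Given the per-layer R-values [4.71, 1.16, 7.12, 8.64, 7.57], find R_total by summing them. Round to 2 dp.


R_total = 4.71 + 1.16 + 7.12 + 8.64 + 7.57 = 29.20

29.20


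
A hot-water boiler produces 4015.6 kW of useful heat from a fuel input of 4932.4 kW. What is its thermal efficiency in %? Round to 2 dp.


eta = (4015.6/4932.4)*100 = 81.41 %

81.41 %


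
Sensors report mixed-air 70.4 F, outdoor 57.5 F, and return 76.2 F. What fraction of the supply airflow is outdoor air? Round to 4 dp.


frac = (70.4 - 76.2) / (57.5 - 76.2) = 0.3102

0.3102


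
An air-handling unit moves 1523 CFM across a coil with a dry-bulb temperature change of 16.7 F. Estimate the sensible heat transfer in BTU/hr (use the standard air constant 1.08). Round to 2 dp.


Q = 1.08 * 1523 * 16.7 = 27468.83 BTU/hr

27468.83 BTU/hr


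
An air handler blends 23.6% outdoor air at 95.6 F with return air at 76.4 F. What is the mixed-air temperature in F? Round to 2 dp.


T_mix = 76.4 + (23.6/100)*(95.6-76.4) = 80.93 F

80.93 F


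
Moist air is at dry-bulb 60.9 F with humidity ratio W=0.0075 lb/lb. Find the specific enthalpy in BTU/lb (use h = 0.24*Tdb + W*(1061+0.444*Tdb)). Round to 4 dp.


h = 0.24*60.9 + 0.0075*(1061+0.444*60.9) = 22.7763 BTU/lb

22.7763 BTU/lb


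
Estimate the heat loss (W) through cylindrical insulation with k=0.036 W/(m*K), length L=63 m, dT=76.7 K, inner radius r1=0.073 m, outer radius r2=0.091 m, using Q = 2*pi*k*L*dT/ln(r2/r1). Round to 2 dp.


Q = 2*pi*0.036*63*76.7/ln(0.091/0.073) = 4959.14 W

4959.14 W


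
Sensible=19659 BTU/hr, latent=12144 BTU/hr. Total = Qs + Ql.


Qt = 19659 + 12144 = 31803 BTU/hr

31803 BTU/hr


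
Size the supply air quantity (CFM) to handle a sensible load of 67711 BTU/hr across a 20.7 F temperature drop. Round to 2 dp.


CFM = 67711 / (1.08 * 20.7) = 3028.76

3028.76 CFM


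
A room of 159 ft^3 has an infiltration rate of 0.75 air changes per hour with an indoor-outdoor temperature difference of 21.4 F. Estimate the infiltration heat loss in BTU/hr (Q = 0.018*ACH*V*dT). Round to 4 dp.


Q = 0.018 * 0.75 * 159 * 21.4 = 45.9351 BTU/hr

45.9351 BTU/hr


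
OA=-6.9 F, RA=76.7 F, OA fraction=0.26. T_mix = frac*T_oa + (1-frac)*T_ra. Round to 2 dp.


T_mix = 0.26*(-6.9) + 0.74*76.7 = 54.96 F

54.96 F


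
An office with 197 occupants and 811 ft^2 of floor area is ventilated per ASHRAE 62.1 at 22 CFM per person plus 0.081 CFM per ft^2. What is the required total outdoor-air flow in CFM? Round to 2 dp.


Total = 197*22 + 811*0.081 = 4399.69 CFM

4399.69 CFM


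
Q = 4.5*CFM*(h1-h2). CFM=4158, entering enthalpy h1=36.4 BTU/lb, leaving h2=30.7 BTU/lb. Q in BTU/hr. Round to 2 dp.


Q = 4.5 * 4158 * (36.4 - 30.7) = 106652.70 BTU/hr

106652.70 BTU/hr


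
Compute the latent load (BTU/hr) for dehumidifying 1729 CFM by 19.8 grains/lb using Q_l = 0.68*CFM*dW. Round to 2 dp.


Q = 0.68 * 1729 * 19.8 = 23279.26 BTU/hr

23279.26 BTU/hr


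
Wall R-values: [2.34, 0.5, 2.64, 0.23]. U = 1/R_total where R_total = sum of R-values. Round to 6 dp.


R_total = 2.34 + 0.5 + 2.64 + 0.23 = 5.71
U = 1/5.71 = 0.175131

0.175131


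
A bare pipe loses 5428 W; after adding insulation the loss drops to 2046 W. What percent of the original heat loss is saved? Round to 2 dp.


Savings = ((5428-2046)/5428)*100 = 62.31 %

62.31 %


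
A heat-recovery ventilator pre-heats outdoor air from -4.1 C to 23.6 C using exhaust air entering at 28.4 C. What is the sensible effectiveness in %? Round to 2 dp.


eff = (23.6-(-4.1))/(28.4-(-4.1))*100 = 85.23 %

85.23 %


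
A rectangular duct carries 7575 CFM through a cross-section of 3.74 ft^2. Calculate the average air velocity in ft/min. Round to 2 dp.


V = 7575 / 3.74 = 2025.40 ft/min

2025.40 ft/min


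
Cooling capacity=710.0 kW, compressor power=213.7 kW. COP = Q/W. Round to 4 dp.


COP = 710.0 / 213.7 = 3.3224

3.3224


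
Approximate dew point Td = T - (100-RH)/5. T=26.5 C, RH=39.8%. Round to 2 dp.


Td = 26.5 - (100-39.8)/5 = 14.46 C

14.46 C


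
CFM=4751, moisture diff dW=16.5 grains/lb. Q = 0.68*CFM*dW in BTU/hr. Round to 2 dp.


Q = 0.68 * 4751 * 16.5 = 53306.22 BTU/hr

53306.22 BTU/hr


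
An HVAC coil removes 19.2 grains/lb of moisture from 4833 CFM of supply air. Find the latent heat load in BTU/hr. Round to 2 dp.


Q = 0.68 * 4833 * 19.2 = 63099.65 BTU/hr

63099.65 BTU/hr


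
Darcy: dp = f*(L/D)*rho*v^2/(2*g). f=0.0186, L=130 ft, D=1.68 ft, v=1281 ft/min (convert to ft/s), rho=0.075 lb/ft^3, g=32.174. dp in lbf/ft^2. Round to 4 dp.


v_fps = 1281/60 = 21.35 ft/s
dp = 0.0186*(130/1.68)*0.075*21.35^2/(2*32.174) = 0.7647 lbf/ft^2

0.7647 lbf/ft^2


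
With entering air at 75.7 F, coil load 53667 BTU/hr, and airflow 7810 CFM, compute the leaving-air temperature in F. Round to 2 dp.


dT = 53667/(1.08*7810) = 6.3626
T_leave = 75.7 - 6.3626 = 69.34 F

69.34 F


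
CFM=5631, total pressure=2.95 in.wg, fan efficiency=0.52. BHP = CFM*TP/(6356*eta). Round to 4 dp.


BHP = 5631 * 2.95 / (6356 * 0.52) = 5.0260 hp

5.0260 hp


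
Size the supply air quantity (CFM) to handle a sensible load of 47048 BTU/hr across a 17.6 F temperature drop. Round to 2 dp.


CFM = 47048 / (1.08 * 17.6) = 2475.17

2475.17 CFM


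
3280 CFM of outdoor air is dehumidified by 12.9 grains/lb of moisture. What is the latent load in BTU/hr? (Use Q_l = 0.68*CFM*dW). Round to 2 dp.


Q = 0.68 * 3280 * 12.9 = 28772.16 BTU/hr

28772.16 BTU/hr


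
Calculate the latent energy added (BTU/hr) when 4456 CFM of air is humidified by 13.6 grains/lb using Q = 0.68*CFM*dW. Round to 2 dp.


Q = 0.68 * 4456 * 13.6 = 41209.09 BTU/hr

41209.09 BTU/hr


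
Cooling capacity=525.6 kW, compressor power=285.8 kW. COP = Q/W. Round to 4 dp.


COP = 525.6 / 285.8 = 1.8390

1.8390


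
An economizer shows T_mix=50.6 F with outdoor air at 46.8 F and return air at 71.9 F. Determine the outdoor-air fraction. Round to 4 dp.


frac = (50.6 - 71.9) / (46.8 - 71.9) = 0.8486

0.8486


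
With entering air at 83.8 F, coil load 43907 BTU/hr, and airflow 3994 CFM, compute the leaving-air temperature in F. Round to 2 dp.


dT = 43907/(1.08*3994) = 10.1789
T_leave = 83.8 - 10.1789 = 73.62 F

73.62 F


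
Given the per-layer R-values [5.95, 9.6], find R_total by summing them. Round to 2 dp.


R_total = 5.95 + 9.6 = 15.55

15.55


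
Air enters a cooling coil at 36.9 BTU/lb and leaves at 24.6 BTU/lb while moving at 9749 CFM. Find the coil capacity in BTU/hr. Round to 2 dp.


Q = 4.5 * 9749 * (36.9 - 24.6) = 539607.15 BTU/hr

539607.15 BTU/hr


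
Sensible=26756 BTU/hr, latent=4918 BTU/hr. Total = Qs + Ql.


Qt = 26756 + 4918 = 31674 BTU/hr

31674 BTU/hr


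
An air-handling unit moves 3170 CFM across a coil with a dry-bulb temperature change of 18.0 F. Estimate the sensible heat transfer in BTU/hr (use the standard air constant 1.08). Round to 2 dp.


Q = 1.08 * 3170 * 18.0 = 61624.80 BTU/hr

61624.80 BTU/hr


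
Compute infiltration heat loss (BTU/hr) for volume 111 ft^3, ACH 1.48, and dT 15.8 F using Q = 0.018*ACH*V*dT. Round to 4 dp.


Q = 0.018 * 1.48 * 111 * 15.8 = 46.7212 BTU/hr

46.7212 BTU/hr


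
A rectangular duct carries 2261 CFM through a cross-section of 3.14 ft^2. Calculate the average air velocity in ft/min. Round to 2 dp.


V = 2261 / 3.14 = 720.06 ft/min

720.06 ft/min


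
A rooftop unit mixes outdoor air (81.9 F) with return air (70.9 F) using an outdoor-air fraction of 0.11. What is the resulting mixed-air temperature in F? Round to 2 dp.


T_mix = 0.11*81.9 + 0.89*70.9 = 72.11 F

72.11 F


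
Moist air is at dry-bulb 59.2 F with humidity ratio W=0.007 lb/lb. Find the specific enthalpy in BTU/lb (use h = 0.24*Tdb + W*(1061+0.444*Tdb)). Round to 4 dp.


h = 0.24*59.2 + 0.007*(1061+0.444*59.2) = 21.8190 BTU/lb

21.8190 BTU/lb


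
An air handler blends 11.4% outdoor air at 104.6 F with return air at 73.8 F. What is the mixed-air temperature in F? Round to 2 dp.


T_mix = 73.8 + (11.4/100)*(104.6-73.8) = 77.31 F

77.31 F


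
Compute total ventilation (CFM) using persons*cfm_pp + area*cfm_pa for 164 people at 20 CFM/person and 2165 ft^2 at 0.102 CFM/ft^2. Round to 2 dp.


Total = 164*20 + 2165*0.102 = 3500.83 CFM

3500.83 CFM


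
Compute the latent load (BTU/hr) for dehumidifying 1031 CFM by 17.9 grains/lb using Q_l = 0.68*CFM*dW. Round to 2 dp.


Q = 0.68 * 1031 * 17.9 = 12549.33 BTU/hr

12549.33 BTU/hr


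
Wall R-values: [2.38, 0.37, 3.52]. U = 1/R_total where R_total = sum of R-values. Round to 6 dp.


R_total = 2.38 + 0.37 + 3.52 = 6.27
U = 1/6.27 = 0.159490

0.159490


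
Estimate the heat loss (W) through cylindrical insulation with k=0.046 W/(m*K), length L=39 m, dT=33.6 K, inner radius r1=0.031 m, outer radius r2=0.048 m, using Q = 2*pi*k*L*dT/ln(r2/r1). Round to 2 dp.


Q = 2*pi*0.046*39*33.6/ln(0.048/0.031) = 866.26 W

866.26 W


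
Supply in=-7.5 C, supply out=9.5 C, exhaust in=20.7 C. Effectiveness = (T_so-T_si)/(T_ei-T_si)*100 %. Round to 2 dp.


eff = (9.5-(-7.5))/(20.7-(-7.5))*100 = 60.28 %

60.28 %


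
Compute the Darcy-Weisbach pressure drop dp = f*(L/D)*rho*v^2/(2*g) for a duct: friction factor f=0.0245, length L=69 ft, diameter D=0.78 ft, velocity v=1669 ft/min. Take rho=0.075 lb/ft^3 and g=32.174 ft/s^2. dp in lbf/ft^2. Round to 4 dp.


v_fps = 1669/60 = 27.8167 ft/s
dp = 0.0245*(69/0.78)*0.075*27.8167^2/(2*32.174) = 1.9546 lbf/ft^2

1.9546 lbf/ft^2


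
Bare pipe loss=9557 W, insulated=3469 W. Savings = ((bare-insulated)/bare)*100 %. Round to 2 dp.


Savings = ((9557-3469)/9557)*100 = 63.70 %

63.70 %


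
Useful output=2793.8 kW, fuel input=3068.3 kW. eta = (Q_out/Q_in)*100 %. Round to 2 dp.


eta = (2793.8/3068.3)*100 = 91.05 %

91.05 %


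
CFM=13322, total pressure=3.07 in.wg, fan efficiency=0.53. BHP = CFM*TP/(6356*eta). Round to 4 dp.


BHP = 13322 * 3.07 / (6356 * 0.53) = 12.1408 hp

12.1408 hp


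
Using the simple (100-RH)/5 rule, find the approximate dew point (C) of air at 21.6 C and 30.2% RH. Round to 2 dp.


Td = 21.6 - (100-30.2)/5 = 7.64 C

7.64 C


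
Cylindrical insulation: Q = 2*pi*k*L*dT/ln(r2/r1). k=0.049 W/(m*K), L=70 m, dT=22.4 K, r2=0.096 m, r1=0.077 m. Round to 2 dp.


Q = 2*pi*0.049*70*22.4/ln(0.096/0.077) = 2188.92 W

2188.92 W


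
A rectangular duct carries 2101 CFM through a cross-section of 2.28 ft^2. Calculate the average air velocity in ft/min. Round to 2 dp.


V = 2101 / 2.28 = 921.49 ft/min

921.49 ft/min


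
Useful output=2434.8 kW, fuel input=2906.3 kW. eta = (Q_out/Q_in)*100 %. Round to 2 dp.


eta = (2434.8/2906.3)*100 = 83.78 %

83.78 %


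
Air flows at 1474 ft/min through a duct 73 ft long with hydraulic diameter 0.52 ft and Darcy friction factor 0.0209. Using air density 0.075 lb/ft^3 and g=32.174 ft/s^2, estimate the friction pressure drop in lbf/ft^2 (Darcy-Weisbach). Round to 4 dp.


v_fps = 1474/60 = 24.5667 ft/s
dp = 0.0209*(73/0.52)*0.075*24.5667^2/(2*32.174) = 2.0639 lbf/ft^2

2.0639 lbf/ft^2


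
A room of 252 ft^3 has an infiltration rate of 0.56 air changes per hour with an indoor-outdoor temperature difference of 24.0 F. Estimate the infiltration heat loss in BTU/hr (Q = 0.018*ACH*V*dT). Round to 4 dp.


Q = 0.018 * 0.56 * 252 * 24.0 = 60.9638 BTU/hr

60.9638 BTU/hr


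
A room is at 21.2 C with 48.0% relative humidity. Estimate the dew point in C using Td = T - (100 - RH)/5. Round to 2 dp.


Td = 21.2 - (100-48.0)/5 = 10.80 C

10.80 C


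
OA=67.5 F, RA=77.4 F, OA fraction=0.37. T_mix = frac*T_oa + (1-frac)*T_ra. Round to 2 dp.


T_mix = 0.37*67.5 + 0.63*77.4 = 73.74 F

73.74 F


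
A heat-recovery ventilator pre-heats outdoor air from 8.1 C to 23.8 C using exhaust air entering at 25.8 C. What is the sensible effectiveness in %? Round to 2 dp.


eff = (23.8-8.1)/(25.8-8.1)*100 = 88.70 %

88.70 %


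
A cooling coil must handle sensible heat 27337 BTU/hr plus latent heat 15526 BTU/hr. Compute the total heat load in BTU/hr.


Qt = 27337 + 15526 = 42863 BTU/hr

42863 BTU/hr


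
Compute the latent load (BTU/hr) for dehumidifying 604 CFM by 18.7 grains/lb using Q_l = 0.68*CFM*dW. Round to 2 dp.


Q = 0.68 * 604 * 18.7 = 7680.46 BTU/hr

7680.46 BTU/hr


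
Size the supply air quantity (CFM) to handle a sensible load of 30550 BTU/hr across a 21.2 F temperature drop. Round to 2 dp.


CFM = 30550 / (1.08 * 21.2) = 1334.29

1334.29 CFM


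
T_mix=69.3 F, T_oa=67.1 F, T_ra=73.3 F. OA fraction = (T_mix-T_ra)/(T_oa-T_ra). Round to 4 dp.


frac = (69.3 - 73.3) / (67.1 - 73.3) = 0.6452

0.6452


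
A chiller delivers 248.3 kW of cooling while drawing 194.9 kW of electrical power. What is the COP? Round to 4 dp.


COP = 248.3 / 194.9 = 1.2740

1.2740


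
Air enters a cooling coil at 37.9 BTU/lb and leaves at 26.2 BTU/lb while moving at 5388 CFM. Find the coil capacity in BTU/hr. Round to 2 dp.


Q = 4.5 * 5388 * (37.9 - 26.2) = 283678.20 BTU/hr

283678.20 BTU/hr


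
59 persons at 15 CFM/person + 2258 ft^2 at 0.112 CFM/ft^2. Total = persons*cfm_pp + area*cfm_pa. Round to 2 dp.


Total = 59*15 + 2258*0.112 = 1137.90 CFM

1137.90 CFM


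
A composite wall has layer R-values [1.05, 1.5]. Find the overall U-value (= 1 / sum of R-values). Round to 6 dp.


R_total = 1.05 + 1.5 = 2.55
U = 1/2.55 = 0.392157

0.392157


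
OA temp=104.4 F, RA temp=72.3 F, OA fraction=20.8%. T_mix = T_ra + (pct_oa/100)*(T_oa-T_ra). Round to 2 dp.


T_mix = 72.3 + (20.8/100)*(104.4-72.3) = 78.98 F

78.98 F


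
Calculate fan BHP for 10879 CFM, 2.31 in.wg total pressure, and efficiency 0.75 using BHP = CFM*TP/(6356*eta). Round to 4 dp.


BHP = 10879 * 2.31 / (6356 * 0.75) = 5.2718 hp

5.2718 hp


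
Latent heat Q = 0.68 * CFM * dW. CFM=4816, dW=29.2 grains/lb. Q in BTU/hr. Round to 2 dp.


Q = 0.68 * 4816 * 29.2 = 95626.50 BTU/hr

95626.50 BTU/hr


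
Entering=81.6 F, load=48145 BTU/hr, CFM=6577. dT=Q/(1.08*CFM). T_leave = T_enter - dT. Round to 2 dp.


dT = 48145/(1.08*6577) = 6.7780
T_leave = 81.6 - 6.7780 = 74.82 F

74.82 F


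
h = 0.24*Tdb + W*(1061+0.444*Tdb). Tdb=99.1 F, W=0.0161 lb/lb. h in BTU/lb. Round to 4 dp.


h = 0.24*99.1 + 0.0161*(1061+0.444*99.1) = 41.5745 BTU/lb

41.5745 BTU/lb


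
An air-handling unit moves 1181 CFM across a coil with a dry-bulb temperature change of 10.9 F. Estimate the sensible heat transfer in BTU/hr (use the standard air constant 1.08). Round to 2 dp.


Q = 1.08 * 1181 * 10.9 = 13902.73 BTU/hr

13902.73 BTU/hr


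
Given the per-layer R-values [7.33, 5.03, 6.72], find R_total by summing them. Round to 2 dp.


R_total = 7.33 + 5.03 + 6.72 = 19.08

19.08


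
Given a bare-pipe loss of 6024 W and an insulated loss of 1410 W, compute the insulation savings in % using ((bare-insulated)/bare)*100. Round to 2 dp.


Savings = ((6024-1410)/6024)*100 = 76.59 %

76.59 %


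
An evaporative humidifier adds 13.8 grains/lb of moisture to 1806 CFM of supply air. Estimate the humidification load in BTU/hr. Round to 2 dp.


Q = 0.68 * 1806 * 13.8 = 16947.50 BTU/hr

16947.50 BTU/hr


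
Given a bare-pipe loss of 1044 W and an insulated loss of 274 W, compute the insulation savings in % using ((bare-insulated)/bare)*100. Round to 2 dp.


Savings = ((1044-274)/1044)*100 = 73.75 %

73.75 %


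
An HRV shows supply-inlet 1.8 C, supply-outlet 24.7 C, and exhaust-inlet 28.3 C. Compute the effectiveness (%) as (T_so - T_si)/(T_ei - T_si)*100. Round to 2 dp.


eff = (24.7-1.8)/(28.3-1.8)*100 = 86.42 %

86.42 %


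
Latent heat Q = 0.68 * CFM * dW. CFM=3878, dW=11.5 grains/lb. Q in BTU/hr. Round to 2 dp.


Q = 0.68 * 3878 * 11.5 = 30325.96 BTU/hr

30325.96 BTU/hr


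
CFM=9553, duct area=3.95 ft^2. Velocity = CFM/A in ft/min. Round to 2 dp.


V = 9553 / 3.95 = 2418.48 ft/min

2418.48 ft/min


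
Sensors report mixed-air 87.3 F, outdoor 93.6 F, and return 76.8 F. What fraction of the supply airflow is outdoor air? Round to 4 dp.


frac = (87.3 - 76.8) / (93.6 - 76.8) = 0.6250

0.6250


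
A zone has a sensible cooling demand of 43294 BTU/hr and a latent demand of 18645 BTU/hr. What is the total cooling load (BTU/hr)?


Qt = 43294 + 18645 = 61939 BTU/hr

61939 BTU/hr


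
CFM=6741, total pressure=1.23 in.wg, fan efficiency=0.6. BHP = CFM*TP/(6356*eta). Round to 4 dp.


BHP = 6741 * 1.23 / (6356 * 0.6) = 2.1742 hp

2.1742 hp


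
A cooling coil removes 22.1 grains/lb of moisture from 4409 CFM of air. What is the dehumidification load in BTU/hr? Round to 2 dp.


Q = 0.68 * 4409 * 22.1 = 66258.45 BTU/hr

66258.45 BTU/hr


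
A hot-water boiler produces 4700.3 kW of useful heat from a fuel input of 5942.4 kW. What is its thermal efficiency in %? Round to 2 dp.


eta = (4700.3/5942.4)*100 = 79.10 %

79.10 %


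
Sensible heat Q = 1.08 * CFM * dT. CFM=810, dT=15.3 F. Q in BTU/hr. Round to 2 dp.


Q = 1.08 * 810 * 15.3 = 13384.44 BTU/hr

13384.44 BTU/hr


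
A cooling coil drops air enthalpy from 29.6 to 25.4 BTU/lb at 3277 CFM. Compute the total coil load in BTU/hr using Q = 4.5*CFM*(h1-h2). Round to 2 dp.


Q = 4.5 * 3277 * (29.6 - 25.4) = 61935.30 BTU/hr

61935.30 BTU/hr


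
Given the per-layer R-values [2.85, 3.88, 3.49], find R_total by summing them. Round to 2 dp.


R_total = 2.85 + 3.88 + 3.49 = 10.22

10.22


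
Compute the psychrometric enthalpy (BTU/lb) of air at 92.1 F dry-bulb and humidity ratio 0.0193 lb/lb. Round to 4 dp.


h = 0.24*92.1 + 0.0193*(1061+0.444*92.1) = 43.3705 BTU/lb

43.3705 BTU/lb


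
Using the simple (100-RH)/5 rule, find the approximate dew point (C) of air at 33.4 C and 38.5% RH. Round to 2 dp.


Td = 33.4 - (100-38.5)/5 = 21.10 C

21.10 C


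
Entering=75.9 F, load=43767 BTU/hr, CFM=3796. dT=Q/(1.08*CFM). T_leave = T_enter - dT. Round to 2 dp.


dT = 43767/(1.08*3796) = 10.6757
T_leave = 75.9 - 10.6757 = 65.22 F

65.22 F


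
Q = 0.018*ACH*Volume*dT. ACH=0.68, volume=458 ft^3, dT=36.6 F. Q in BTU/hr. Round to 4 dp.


Q = 0.018 * 0.68 * 458 * 36.6 = 205.1767 BTU/hr

205.1767 BTU/hr


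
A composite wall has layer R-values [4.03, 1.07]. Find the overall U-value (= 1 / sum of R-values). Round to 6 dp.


R_total = 4.03 + 1.07 = 5.10
U = 1/5.10 = 0.196078

0.196078


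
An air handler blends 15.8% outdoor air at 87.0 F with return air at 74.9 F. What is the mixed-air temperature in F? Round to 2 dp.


T_mix = 74.9 + (15.8/100)*(87.0-74.9) = 76.81 F

76.81 F


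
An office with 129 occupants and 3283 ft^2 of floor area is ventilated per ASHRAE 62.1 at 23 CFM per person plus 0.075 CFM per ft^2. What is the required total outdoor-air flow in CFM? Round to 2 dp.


Total = 129*23 + 3283*0.075 = 3213.23 CFM

3213.23 CFM


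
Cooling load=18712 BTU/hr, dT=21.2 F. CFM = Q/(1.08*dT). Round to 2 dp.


CFM = 18712 / (1.08 * 21.2) = 817.26

817.26 CFM


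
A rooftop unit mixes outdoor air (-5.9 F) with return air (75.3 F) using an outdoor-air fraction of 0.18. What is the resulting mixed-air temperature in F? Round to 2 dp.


T_mix = 0.18*(-5.9) + 0.82*75.3 = 60.68 F

60.68 F


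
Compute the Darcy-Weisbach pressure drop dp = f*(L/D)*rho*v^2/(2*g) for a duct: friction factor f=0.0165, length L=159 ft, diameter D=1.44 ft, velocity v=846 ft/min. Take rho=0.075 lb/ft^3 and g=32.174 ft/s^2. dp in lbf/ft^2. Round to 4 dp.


v_fps = 846/60 = 14.1 ft/s
dp = 0.0165*(159/1.44)*0.075*14.1^2/(2*32.174) = 0.4222 lbf/ft^2

0.4222 lbf/ft^2


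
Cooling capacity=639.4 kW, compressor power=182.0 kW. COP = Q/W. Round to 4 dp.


COP = 639.4 / 182.0 = 3.5132

3.5132


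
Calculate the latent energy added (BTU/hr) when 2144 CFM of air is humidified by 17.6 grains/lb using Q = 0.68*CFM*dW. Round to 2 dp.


Q = 0.68 * 2144 * 17.6 = 25659.39 BTU/hr

25659.39 BTU/hr


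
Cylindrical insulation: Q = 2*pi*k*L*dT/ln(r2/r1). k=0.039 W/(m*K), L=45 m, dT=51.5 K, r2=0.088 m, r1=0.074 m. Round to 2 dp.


Q = 2*pi*0.039*45*51.5/ln(0.088/0.074) = 3277.45 W

3277.45 W


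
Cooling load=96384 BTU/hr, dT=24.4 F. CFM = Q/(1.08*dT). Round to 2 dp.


CFM = 96384 / (1.08 * 24.4) = 3657.56

3657.56 CFM


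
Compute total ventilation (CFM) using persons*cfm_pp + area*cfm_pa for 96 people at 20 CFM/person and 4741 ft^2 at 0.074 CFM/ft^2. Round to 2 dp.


Total = 96*20 + 4741*0.074 = 2270.83 CFM

2270.83 CFM


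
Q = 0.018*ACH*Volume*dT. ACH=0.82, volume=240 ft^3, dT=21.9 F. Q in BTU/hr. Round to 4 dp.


Q = 0.018 * 0.82 * 240 * 21.9 = 77.5786 BTU/hr

77.5786 BTU/hr


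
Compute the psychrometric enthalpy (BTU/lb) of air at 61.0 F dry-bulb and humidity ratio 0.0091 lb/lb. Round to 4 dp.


h = 0.24*61.0 + 0.0091*(1061+0.444*61.0) = 24.5416 BTU/lb

24.5416 BTU/lb


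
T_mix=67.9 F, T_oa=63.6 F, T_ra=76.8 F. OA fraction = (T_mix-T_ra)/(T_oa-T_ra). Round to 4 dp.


frac = (67.9 - 76.8) / (63.6 - 76.8) = 0.6742

0.6742


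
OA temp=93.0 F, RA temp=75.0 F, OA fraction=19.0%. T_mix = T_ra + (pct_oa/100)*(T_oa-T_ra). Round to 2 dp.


T_mix = 75.0 + (19.0/100)*(93.0-75.0) = 78.42 F

78.42 F


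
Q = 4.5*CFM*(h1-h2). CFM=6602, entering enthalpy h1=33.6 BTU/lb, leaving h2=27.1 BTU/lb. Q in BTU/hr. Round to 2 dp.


Q = 4.5 * 6602 * (33.6 - 27.1) = 193108.50 BTU/hr

193108.50 BTU/hr


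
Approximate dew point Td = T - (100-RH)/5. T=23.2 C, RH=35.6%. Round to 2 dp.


Td = 23.2 - (100-35.6)/5 = 10.32 C

10.32 C


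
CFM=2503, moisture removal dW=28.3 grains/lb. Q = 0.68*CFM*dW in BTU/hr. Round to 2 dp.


Q = 0.68 * 2503 * 28.3 = 48167.73 BTU/hr

48167.73 BTU/hr


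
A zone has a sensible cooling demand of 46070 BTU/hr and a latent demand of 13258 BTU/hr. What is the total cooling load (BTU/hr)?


Qt = 46070 + 13258 = 59328 BTU/hr

59328 BTU/hr


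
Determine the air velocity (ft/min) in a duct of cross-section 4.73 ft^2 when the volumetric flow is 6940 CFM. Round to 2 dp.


V = 6940 / 4.73 = 1467.23 ft/min

1467.23 ft/min


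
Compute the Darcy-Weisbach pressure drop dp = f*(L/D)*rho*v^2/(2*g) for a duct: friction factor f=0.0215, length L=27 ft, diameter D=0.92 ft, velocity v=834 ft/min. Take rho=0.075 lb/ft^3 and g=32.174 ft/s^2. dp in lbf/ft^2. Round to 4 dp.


v_fps = 834/60 = 13.9 ft/s
dp = 0.0215*(27/0.92)*0.075*13.9^2/(2*32.174) = 0.1421 lbf/ft^2

0.1421 lbf/ft^2


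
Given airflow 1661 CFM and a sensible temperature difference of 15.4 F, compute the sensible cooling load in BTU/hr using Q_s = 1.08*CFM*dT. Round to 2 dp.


Q = 1.08 * 1661 * 15.4 = 27625.75 BTU/hr

27625.75 BTU/hr


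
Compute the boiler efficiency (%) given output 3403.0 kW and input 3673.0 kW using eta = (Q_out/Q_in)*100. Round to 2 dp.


eta = (3403.0/3673.0)*100 = 92.65 %

92.65 %


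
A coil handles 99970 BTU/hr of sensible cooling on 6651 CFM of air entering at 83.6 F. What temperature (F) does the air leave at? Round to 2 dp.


dT = 99970/(1.08*6651) = 13.9174
T_leave = 83.6 - 13.9174 = 69.68 F

69.68 F


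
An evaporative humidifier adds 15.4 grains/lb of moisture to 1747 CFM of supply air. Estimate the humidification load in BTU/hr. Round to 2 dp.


Q = 0.68 * 1747 * 15.4 = 18294.58 BTU/hr

18294.58 BTU/hr


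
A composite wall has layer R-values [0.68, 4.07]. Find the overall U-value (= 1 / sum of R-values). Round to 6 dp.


R_total = 0.68 + 4.07 = 4.75
U = 1/4.75 = 0.210526

0.210526


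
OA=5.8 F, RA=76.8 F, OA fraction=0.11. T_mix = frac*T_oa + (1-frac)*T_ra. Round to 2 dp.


T_mix = 0.11*5.8 + 0.89*76.8 = 68.99 F

68.99 F


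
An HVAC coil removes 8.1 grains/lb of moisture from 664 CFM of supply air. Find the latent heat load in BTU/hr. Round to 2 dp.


Q = 0.68 * 664 * 8.1 = 3657.31 BTU/hr

3657.31 BTU/hr


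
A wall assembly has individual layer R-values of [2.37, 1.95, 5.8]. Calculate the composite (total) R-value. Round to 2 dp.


R_total = 2.37 + 1.95 + 5.8 = 10.12

10.12


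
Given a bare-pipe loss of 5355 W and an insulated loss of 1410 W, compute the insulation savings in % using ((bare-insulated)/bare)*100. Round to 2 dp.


Savings = ((5355-1410)/5355)*100 = 73.67 %

73.67 %


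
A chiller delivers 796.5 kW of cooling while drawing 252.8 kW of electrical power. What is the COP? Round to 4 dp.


COP = 796.5 / 252.8 = 3.1507

3.1507


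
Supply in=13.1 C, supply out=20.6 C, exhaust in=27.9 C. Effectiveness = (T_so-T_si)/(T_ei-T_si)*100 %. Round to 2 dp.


eff = (20.6-13.1)/(27.9-13.1)*100 = 50.68 %

50.68 %


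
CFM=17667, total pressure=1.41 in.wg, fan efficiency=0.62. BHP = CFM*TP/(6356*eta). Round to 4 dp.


BHP = 17667 * 1.41 / (6356 * 0.62) = 6.3213 hp

6.3213 hp


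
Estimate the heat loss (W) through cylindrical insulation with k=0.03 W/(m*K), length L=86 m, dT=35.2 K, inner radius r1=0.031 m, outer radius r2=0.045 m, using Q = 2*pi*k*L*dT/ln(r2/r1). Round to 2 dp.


Q = 2*pi*0.03*86*35.2/ln(0.045/0.031) = 1531.13 W

1531.13 W


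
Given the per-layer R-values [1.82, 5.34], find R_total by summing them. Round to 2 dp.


R_total = 1.82 + 5.34 = 7.16

7.16


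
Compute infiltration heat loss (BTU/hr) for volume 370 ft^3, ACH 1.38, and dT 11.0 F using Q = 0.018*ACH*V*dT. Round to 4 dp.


Q = 0.018 * 1.38 * 370 * 11.0 = 101.0988 BTU/hr

101.0988 BTU/hr


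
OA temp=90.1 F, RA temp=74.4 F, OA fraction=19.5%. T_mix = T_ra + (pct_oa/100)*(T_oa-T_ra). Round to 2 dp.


T_mix = 74.4 + (19.5/100)*(90.1-74.4) = 77.46 F

77.46 F


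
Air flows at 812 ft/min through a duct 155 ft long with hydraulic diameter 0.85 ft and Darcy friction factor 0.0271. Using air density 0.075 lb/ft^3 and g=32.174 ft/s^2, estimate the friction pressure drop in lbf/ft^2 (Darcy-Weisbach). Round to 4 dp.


v_fps = 812/60 = 13.5333 ft/s
dp = 0.0271*(155/0.85)*0.075*13.5333^2/(2*32.174) = 1.0549 lbf/ft^2

1.0549 lbf/ft^2


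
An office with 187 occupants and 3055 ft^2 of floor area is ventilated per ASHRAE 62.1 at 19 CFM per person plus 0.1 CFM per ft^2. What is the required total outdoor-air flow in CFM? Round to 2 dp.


Total = 187*19 + 3055*0.1 = 3858.50 CFM

3858.50 CFM


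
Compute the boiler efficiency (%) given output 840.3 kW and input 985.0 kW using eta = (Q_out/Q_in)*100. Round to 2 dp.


eta = (840.3/985.0)*100 = 85.31 %

85.31 %


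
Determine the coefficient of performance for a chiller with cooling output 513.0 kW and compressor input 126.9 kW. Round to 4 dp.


COP = 513.0 / 126.9 = 4.0426

4.0426


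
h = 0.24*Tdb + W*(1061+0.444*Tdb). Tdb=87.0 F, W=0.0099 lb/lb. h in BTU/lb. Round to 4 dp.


h = 0.24*87.0 + 0.0099*(1061+0.444*87.0) = 31.7663 BTU/lb

31.7663 BTU/lb


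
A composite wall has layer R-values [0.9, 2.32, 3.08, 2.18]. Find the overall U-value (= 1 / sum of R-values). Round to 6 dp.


R_total = 0.9 + 2.32 + 3.08 + 2.18 = 8.48
U = 1/8.48 = 0.117925

0.117925


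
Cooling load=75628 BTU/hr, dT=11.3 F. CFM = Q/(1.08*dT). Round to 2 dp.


CFM = 75628 / (1.08 * 11.3) = 6196.98

6196.98 CFM


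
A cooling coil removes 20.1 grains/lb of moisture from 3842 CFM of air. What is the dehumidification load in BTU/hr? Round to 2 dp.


Q = 0.68 * 3842 * 20.1 = 52512.46 BTU/hr

52512.46 BTU/hr


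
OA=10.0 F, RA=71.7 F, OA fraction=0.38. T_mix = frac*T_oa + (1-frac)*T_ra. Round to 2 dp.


T_mix = 0.38*10.0 + 0.62*71.7 = 48.25 F

48.25 F


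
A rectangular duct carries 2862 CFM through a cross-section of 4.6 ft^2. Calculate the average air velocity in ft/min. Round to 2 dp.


V = 2862 / 4.6 = 622.17 ft/min

622.17 ft/min


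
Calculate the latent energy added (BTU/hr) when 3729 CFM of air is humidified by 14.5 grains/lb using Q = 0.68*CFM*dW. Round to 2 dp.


Q = 0.68 * 3729 * 14.5 = 36767.94 BTU/hr

36767.94 BTU/hr


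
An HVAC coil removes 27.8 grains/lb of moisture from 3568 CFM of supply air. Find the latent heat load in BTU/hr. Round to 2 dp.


Q = 0.68 * 3568 * 27.8 = 67449.47 BTU/hr

67449.47 BTU/hr


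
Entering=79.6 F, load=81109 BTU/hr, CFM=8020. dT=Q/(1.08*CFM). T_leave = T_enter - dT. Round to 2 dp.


dT = 81109/(1.08*8020) = 9.3642
T_leave = 79.6 - 9.3642 = 70.24 F

70.24 F


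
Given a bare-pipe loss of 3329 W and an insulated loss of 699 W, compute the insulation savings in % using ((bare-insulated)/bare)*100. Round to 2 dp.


Savings = ((3329-699)/3329)*100 = 79.00 %

79.00 %


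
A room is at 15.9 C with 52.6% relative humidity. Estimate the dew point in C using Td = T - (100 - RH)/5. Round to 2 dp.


Td = 15.9 - (100-52.6)/5 = 6.42 C

6.42 C


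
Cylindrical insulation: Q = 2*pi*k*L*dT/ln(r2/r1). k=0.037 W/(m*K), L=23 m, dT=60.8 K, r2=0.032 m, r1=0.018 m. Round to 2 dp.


Q = 2*pi*0.037*23*60.8/ln(0.032/0.018) = 565.03 W

565.03 W


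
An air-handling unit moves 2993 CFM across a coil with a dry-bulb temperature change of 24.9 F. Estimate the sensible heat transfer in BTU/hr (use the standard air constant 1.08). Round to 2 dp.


Q = 1.08 * 2993 * 24.9 = 80487.76 BTU/hr

80487.76 BTU/hr


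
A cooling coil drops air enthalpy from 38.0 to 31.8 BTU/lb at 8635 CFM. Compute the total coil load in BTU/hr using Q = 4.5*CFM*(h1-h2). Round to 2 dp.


Q = 4.5 * 8635 * (38.0 - 31.8) = 240916.50 BTU/hr

240916.50 BTU/hr


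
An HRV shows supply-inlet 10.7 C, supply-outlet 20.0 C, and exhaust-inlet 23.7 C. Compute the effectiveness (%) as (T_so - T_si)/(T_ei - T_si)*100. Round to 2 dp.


eff = (20.0-10.7)/(23.7-10.7)*100 = 71.54 %

71.54 %


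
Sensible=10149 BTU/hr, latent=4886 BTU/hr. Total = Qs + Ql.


Qt = 10149 + 4886 = 15035 BTU/hr

15035 BTU/hr


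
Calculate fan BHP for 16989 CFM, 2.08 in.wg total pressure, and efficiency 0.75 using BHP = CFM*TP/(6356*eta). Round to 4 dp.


BHP = 16989 * 2.08 / (6356 * 0.75) = 7.4129 hp

7.4129 hp


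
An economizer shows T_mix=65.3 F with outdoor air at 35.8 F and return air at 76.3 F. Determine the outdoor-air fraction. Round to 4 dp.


frac = (65.3 - 76.3) / (35.8 - 76.3) = 0.2716

0.2716


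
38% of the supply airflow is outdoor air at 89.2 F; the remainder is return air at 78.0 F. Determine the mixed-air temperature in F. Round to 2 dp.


T_mix = 0.38*89.2 + 0.62*78.0 = 82.26 F

82.26 F


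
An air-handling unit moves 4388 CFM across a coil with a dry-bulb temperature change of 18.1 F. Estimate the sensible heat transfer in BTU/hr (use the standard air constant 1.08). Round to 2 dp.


Q = 1.08 * 4388 * 18.1 = 85776.62 BTU/hr

85776.62 BTU/hr


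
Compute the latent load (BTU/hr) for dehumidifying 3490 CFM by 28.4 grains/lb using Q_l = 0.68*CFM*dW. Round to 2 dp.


Q = 0.68 * 3490 * 28.4 = 67398.88 BTU/hr

67398.88 BTU/hr


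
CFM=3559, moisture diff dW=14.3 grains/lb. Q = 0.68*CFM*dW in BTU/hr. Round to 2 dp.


Q = 0.68 * 3559 * 14.3 = 34607.72 BTU/hr

34607.72 BTU/hr


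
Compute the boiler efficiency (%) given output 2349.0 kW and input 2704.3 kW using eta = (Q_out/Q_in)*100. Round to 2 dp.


eta = (2349.0/2704.3)*100 = 86.86 %

86.86 %


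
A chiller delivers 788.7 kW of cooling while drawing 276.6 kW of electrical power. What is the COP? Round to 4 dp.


COP = 788.7 / 276.6 = 2.8514

2.8514


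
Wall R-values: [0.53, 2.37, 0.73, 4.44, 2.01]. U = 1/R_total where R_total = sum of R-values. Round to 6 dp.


R_total = 0.53 + 2.37 + 0.73 + 4.44 + 2.01 = 10.08
U = 1/10.08 = 0.099206

0.099206


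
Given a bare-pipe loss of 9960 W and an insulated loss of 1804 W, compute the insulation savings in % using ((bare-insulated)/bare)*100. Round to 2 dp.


Savings = ((9960-1804)/9960)*100 = 81.89 %

81.89 %


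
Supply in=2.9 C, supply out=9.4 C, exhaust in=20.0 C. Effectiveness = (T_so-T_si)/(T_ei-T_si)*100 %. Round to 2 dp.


eff = (9.4-2.9)/(20.0-2.9)*100 = 38.01 %

38.01 %


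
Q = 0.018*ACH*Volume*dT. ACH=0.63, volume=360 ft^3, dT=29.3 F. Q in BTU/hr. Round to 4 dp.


Q = 0.018 * 0.63 * 360 * 29.3 = 119.6143 BTU/hr

119.6143 BTU/hr


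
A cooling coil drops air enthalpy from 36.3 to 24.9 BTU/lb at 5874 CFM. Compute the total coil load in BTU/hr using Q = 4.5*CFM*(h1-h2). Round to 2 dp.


Q = 4.5 * 5874 * (36.3 - 24.9) = 301336.20 BTU/hr

301336.20 BTU/hr


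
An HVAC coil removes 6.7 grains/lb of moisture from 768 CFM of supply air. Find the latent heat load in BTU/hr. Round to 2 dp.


Q = 0.68 * 768 * 6.7 = 3499.01 BTU/hr

3499.01 BTU/hr


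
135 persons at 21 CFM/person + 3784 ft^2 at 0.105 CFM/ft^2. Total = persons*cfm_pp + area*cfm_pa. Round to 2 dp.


Total = 135*21 + 3784*0.105 = 3232.32 CFM

3232.32 CFM


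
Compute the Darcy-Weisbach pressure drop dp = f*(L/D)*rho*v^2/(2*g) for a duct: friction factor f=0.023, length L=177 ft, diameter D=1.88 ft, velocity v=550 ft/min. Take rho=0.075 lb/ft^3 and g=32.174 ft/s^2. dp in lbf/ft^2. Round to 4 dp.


v_fps = 550/60 = 9.1667 ft/s
dp = 0.023*(177/1.88)*0.075*9.1667^2/(2*32.174) = 0.2121 lbf/ft^2

0.2121 lbf/ft^2


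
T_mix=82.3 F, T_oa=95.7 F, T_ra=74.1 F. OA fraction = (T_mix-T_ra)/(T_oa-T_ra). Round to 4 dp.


frac = (82.3 - 74.1) / (95.7 - 74.1) = 0.3796

0.3796


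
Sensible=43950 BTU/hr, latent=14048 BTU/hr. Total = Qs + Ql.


Qt = 43950 + 14048 = 57998 BTU/hr

57998 BTU/hr


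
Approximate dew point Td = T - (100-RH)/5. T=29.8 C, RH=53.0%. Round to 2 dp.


Td = 29.8 - (100-53.0)/5 = 20.40 C

20.40 C


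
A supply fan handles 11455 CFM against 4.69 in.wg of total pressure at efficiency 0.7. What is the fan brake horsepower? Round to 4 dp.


BHP = 11455 * 4.69 / (6356 * 0.7) = 12.0750 hp

12.0750 hp


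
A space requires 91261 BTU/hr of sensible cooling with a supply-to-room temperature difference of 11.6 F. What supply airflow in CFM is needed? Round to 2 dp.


CFM = 91261 / (1.08 * 11.6) = 7284.56

7284.56 CFM


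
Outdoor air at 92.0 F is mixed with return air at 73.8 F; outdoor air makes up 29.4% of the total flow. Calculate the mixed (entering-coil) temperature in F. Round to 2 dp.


T_mix = 73.8 + (29.4/100)*(92.0-73.8) = 79.15 F

79.15 F


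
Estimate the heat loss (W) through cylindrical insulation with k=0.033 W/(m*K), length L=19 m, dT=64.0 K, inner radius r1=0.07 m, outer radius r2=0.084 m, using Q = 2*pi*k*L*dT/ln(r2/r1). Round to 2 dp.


Q = 2*pi*0.033*19*64.0/ln(0.084/0.07) = 1382.90 W

1382.90 W


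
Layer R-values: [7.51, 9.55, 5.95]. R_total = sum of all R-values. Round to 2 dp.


R_total = 7.51 + 9.55 + 5.95 = 23.01

23.01


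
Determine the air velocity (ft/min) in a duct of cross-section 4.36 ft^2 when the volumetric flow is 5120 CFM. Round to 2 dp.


V = 5120 / 4.36 = 1174.31 ft/min

1174.31 ft/min


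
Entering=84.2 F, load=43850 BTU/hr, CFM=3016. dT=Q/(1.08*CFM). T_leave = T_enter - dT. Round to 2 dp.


dT = 43850/(1.08*3016) = 13.4622
T_leave = 84.2 - 13.4622 = 70.74 F

70.74 F


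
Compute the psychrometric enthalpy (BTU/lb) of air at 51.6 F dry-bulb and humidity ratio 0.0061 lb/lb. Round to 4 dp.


h = 0.24*51.6 + 0.0061*(1061+0.444*51.6) = 18.9959 BTU/lb

18.9959 BTU/lb


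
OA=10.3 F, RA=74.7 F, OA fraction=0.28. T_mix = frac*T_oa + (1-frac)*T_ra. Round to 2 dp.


T_mix = 0.28*10.3 + 0.72*74.7 = 56.67 F

56.67 F


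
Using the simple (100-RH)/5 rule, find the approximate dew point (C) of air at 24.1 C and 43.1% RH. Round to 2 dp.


Td = 24.1 - (100-43.1)/5 = 12.72 C

12.72 C


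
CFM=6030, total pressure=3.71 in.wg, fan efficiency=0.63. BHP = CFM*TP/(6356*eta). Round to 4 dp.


BHP = 6030 * 3.71 / (6356 * 0.63) = 5.5868 hp

5.5868 hp


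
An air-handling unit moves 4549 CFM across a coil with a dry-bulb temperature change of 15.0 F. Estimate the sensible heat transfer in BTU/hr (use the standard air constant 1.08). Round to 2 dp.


Q = 1.08 * 4549 * 15.0 = 73693.80 BTU/hr

73693.80 BTU/hr
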